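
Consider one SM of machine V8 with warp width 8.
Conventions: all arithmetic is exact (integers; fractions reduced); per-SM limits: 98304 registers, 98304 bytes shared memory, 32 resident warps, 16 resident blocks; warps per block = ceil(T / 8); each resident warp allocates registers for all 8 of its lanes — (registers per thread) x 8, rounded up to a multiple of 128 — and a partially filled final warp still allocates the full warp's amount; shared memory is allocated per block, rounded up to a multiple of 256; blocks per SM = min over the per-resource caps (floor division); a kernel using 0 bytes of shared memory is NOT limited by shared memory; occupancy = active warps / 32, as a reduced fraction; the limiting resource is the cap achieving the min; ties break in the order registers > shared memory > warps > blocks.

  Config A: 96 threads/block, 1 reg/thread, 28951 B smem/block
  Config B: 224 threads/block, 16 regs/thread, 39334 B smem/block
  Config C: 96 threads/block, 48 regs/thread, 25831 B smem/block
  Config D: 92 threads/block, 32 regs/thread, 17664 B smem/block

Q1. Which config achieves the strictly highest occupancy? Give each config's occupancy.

occupancies: A 3/4, B 7/8, C 3/4, D 3/4

Answer: B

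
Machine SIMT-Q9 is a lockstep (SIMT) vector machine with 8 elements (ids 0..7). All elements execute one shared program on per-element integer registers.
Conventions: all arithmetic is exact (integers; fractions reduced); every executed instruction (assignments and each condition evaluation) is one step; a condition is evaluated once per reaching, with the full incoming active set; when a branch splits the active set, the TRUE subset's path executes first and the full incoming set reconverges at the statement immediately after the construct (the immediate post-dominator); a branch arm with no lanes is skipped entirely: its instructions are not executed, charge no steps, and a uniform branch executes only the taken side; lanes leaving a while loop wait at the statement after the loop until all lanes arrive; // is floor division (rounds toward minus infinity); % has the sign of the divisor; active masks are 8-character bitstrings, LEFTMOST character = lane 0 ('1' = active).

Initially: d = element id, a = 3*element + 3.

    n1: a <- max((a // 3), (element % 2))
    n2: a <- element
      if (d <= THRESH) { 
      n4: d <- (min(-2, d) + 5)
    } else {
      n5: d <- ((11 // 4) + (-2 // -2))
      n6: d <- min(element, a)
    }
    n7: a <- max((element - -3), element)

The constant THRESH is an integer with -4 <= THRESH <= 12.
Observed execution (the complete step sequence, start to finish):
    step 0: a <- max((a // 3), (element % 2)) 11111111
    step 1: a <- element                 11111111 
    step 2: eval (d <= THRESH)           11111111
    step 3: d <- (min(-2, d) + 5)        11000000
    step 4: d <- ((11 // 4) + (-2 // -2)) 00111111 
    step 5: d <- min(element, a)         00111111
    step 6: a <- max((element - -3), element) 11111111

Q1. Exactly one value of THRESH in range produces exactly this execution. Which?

Answer: THRESH = 1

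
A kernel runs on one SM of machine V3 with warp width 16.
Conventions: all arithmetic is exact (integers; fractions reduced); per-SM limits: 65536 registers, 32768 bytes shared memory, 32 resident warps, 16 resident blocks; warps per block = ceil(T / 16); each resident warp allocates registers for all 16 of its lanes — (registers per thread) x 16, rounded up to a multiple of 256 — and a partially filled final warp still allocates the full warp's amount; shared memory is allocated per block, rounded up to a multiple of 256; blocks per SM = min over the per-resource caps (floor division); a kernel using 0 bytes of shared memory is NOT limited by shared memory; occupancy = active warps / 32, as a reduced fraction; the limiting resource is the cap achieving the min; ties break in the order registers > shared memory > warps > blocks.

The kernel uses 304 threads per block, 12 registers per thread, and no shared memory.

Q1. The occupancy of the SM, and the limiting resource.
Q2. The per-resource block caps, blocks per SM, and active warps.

Answer: occupancy 19/32, limited by warps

registers: 13 blocks
shared memory: no limit (kernel uses none)
warps: 1 block
blocks: 16 blocks

Answer: 1 block, 19 active warps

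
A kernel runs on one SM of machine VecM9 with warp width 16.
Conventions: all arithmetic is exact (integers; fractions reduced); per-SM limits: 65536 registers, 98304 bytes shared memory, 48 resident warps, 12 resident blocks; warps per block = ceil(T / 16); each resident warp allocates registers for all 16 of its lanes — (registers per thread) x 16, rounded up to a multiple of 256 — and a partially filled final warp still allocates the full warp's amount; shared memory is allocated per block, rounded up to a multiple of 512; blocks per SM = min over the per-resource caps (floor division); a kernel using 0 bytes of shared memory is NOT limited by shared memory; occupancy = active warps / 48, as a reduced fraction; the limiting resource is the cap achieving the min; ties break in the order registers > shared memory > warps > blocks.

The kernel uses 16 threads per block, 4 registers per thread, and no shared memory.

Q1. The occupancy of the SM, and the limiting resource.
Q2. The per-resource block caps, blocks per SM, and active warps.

Answer: occupancy 1/4, limited by blocks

registers: 256 blocks
shared memory: no limit (kernel uses none)
warps: 48 blocks
blocks: 12 blocks

Answer: 12 blocks, 12 active warps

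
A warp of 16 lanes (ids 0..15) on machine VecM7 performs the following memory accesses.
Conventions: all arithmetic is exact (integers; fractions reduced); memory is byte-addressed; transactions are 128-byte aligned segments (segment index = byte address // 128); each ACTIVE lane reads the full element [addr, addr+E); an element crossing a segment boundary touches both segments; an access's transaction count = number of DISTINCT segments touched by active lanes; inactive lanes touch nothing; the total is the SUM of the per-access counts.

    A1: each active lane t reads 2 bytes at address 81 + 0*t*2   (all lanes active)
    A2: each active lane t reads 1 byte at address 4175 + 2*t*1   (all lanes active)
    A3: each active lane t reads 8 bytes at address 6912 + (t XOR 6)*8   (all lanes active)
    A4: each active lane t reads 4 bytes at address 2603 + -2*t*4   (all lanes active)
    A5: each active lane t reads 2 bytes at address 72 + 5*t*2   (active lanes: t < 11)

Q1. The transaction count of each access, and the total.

A1: 1 transaction
A2: 1 transaction
A3: 1 transaction
A4: 2 transactions
A5: 2 transactions

Answer: 1,1,1,2,2; total 7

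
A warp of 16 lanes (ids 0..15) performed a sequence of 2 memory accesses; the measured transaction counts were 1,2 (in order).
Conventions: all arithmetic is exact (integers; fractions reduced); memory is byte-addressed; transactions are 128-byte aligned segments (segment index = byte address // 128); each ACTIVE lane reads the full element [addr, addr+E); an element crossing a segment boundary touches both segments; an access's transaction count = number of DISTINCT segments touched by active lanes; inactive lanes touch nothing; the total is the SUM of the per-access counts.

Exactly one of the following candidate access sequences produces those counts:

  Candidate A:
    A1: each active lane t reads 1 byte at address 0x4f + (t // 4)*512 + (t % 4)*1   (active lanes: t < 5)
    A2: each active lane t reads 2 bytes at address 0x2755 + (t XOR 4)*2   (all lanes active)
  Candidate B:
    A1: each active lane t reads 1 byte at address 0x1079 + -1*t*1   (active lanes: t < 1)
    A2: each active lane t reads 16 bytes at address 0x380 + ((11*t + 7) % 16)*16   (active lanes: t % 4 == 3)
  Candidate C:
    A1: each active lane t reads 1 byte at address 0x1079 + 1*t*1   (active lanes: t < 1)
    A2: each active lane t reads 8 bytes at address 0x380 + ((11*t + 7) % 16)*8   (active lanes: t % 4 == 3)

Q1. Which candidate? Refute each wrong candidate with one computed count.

A: A1 gives 2 transactions, not 1
C: A2 gives 1 transaction, not 2
B: all counts match (1,2)

Answer: B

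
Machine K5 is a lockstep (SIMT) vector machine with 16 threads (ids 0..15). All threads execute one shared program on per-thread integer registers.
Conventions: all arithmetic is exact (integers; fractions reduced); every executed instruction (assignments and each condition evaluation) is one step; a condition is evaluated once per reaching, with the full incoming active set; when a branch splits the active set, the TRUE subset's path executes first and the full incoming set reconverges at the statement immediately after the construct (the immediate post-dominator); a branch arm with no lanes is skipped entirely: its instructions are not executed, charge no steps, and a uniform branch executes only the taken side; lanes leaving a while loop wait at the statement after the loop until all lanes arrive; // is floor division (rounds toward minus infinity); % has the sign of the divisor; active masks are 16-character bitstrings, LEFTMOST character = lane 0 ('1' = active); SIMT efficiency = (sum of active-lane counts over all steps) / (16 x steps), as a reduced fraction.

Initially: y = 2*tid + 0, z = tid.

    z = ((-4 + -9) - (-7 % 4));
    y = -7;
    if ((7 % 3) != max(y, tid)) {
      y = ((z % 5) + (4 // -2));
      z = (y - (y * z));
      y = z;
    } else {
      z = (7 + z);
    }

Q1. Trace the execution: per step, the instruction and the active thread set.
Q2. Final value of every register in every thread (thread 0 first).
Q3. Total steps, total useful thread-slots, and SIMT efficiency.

step 0: z <- ((-4 + -9) - (-7 % 4))  1111111111111111
step 1: y <- -7                      1111111111111111
step 2: eval ((7 % 3) != max(y, tid)) 1111111111111111
step 3: y <- ((z % 5) + (4 // -2))   1011111111111111
step 4: z <- (y - (y * z))           1011111111111111
step 5: y <- z                       1011111111111111
step 6: z <- (7 + z)                 0100000000000000

Answer: 7 steps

y: -15,-7,-15,-15,-15,-15,-15,-15,-15,-15,-15,-15,-15,-15,-15,-15
z: -15,-7,-15,-15,-15,-15,-15,-15,-15,-15,-15,-15,-15,-15,-15,-15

steps = 7; useful = 94; efficiency = 94/112 = 47/56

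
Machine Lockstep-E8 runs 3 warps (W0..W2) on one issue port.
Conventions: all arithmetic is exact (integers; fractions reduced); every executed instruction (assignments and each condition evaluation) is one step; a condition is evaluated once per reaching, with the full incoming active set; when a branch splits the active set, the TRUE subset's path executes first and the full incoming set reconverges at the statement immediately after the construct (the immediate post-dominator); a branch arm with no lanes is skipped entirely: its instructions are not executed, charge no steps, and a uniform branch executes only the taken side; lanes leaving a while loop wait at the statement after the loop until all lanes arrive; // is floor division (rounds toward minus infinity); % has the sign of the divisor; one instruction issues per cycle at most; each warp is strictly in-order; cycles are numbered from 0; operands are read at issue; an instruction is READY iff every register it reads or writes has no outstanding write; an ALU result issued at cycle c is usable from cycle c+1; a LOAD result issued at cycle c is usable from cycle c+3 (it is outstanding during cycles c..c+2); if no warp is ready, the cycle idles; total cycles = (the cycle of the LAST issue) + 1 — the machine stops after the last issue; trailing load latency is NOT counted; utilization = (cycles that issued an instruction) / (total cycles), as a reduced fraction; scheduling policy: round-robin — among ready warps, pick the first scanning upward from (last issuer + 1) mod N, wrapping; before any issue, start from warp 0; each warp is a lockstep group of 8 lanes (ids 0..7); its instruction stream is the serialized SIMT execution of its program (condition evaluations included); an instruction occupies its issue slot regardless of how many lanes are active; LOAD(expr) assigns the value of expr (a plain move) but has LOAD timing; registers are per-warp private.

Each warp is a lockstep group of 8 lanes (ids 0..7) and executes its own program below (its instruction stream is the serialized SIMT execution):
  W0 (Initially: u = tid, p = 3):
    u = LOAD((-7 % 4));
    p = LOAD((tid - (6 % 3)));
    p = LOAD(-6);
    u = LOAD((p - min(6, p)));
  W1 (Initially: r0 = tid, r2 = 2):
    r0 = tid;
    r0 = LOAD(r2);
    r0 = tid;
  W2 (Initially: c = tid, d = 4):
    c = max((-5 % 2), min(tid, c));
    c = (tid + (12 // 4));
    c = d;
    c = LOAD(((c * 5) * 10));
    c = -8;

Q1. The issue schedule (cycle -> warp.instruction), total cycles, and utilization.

cycle 0: W0.I0
cycle 1: W1.I0
cycle 2: W2.I0
cycle 3: W0.I1
cycle 4: W1.I1
cycle 5: W2.I1
cycle 6: W0.I2
cycle 7: W1.I2
cycle 8: W2.I2
cycle 9: W0.I3
cycle 10: W2.I3
cycle 11: idle
cycle 12: idle
cycle 13: W2.I4

Answer: 14 cycles, utilization 6/7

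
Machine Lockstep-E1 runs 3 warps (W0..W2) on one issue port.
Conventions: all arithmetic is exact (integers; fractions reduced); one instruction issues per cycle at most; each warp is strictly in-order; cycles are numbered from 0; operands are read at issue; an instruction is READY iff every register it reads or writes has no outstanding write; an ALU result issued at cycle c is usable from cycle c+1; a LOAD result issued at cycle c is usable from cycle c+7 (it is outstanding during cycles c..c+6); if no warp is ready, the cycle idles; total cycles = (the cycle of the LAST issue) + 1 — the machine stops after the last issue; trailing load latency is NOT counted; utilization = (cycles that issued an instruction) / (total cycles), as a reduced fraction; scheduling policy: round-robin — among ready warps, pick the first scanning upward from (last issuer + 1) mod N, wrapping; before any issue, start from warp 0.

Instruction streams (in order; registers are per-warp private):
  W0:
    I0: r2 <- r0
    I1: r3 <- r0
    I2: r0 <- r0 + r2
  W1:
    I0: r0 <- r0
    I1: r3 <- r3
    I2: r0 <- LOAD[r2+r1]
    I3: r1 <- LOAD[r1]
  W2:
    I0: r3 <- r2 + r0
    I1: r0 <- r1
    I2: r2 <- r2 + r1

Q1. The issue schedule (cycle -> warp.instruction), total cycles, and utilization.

cycle 0: W0.I0
cycle 1: W1.I0
cycle 2: W2.I0
cycle 3: W0.I1
cycle 4: W1.I1
cycle 5: W2.I1
cycle 6: W0.I2
cycle 7: W1.I2
cycle 8: W2.I2
cycle 9: W1.I3

Answer: 10 cycles, utilization 1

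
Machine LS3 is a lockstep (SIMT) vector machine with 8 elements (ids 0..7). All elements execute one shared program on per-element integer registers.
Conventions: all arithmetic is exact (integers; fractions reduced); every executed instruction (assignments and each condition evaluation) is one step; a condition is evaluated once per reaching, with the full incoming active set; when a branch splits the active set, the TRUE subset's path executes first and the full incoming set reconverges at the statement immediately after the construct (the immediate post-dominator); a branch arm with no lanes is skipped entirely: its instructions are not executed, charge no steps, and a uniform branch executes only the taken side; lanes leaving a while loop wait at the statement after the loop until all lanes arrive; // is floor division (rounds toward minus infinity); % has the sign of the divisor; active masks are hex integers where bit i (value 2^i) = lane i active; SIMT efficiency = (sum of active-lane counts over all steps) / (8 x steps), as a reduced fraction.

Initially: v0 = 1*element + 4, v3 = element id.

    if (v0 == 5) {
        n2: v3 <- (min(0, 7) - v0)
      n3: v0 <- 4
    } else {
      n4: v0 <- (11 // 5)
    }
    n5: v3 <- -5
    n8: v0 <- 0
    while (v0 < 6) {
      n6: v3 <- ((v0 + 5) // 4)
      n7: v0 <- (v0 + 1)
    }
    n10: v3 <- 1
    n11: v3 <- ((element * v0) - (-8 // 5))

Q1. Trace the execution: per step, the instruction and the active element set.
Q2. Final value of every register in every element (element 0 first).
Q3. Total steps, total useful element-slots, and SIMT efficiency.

step 0: eval (v0 == 5)               0xff
step 1: v3 <- (min(0, 7) - v0)       0x02
step 2: v0 <- 4                      0x02
step 3: v0 <- (11 // 5)              0xfd
step 4: v3 <- -5                     0xff
step 5: v0 <- 0                      0xff
step 6: eval (v0 < 6)                0xff
step 7: v3 <- ((v0 + 5) // 4)        0xff
step 8: v0 <- (v0 + 1)               0xff
step 9: eval (v0 < 6)                0xff
step 10: v3 <- ((v0 + 5) // 4)        0xff
step 11: v0 <- (v0 + 1)               0xff
step 12: eval (v0 < 6)                0xff
step 13: v3 <- ((v0 + 5) // 4)        0xff
step 14: v0 <- (v0 + 1)               0xff
step 15: eval (v0 < 6)                0xff
step 16: v3 <- ((v0 + 5) // 4)        0xff
step 17: v0 <- (v0 + 1)               0xff
step 18: eval (v0 < 6)                0xff
step 19: v3 <- ((v0 + 5) // 4)        0xff
step 20: v0 <- (v0 + 1)               0xff
step 21: eval (v0 < 6)                0xff
step 22: v3 <- ((v0 + 5) // 4)        0xff
step 23: v0 <- (v0 + 1)               0xff
step 24: eval (v0 < 6)                0xff
step 25: v3 <- 1                      0xff
step 26: v3 <- ((element * v0) - (-8 // 5)) 0xff

Answer: 27 steps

v0: 6,6,6,6,6,6,6,6
v3: 2,8,14,20,26,32,38,44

steps = 27; useful = 201; efficiency = 201/216 = 67/72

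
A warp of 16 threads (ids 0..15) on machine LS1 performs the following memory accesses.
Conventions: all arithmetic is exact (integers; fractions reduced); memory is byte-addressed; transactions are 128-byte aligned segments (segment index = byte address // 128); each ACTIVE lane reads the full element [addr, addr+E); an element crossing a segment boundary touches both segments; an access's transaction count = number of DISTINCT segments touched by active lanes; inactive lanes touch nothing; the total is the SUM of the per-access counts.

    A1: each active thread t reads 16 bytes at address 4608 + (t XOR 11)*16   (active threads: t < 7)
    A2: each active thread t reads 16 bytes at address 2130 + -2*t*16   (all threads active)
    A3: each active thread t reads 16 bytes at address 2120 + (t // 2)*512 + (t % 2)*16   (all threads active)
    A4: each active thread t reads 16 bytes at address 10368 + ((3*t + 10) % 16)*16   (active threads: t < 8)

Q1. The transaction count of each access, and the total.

A1: 1 transaction
A2: 5 transactions
A3: 8 transactions
A4: 2 transactions

Answer: 1,5,8,2; total 16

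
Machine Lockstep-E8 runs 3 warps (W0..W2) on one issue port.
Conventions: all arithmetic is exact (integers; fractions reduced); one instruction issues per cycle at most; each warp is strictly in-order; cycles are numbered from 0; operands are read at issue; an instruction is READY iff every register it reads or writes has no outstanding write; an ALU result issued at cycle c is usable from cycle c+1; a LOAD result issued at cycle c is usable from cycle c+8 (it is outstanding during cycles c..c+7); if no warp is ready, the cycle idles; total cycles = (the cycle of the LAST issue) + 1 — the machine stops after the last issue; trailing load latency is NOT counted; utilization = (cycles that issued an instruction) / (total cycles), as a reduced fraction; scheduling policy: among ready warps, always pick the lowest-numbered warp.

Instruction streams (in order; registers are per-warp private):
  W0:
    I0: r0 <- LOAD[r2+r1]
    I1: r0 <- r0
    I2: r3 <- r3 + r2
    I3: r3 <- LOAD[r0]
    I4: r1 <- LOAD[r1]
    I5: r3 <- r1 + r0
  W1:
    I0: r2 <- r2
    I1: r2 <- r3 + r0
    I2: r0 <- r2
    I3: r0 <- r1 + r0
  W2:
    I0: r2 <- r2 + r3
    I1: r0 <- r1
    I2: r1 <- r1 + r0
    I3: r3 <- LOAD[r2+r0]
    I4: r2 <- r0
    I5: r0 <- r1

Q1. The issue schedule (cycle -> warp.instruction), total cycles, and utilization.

cycle 0: W0.I0
cycle 1: W1.I0
cycle 2: W1.I1
cycle 3: W1.I2
cycle 4: W1.I3
cycle 5: W2.I0
cycle 6: W2.I1
cycle 7: W2.I2
cycle 8: W0.I1
cycle 9: W0.I2
cycle 10: W0.I3
cycle 11: W0.I4
cycle 12: W2.I3
cycle 13: W2.I4
cycle 14: W2.I5
cycle 15: idle
cycle 16: idle
cycle 17: idle
cycle 18: idle
cycle 19: W0.I5

Answer: 20 cycles, utilization 4/5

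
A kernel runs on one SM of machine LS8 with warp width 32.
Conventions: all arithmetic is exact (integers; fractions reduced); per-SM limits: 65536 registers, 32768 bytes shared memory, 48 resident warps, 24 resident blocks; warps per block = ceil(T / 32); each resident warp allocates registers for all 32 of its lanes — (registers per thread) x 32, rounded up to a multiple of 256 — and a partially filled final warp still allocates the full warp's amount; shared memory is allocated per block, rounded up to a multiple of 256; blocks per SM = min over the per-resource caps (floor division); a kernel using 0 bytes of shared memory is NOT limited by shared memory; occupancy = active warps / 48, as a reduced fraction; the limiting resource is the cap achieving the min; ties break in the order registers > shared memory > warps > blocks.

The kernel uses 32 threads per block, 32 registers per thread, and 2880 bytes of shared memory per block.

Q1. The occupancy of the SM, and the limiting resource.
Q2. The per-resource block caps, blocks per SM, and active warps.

Answer: occupancy 5/24, limited by shared memory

registers: 64 blocks
shared memory: 10 blocks
warps: 48 blocks
blocks: 24 blocks

Answer: 10 blocks, 10 active warps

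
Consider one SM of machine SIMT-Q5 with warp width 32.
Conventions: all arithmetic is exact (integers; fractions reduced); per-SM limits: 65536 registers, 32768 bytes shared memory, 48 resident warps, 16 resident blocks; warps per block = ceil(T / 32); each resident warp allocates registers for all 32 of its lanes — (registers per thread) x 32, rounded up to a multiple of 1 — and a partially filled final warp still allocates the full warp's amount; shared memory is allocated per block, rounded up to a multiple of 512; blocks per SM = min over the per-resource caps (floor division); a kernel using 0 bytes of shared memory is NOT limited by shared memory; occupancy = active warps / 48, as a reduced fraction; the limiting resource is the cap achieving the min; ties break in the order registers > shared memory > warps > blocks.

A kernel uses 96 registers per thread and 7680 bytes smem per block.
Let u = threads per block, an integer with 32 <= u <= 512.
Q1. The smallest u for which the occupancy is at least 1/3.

Answer: u = 97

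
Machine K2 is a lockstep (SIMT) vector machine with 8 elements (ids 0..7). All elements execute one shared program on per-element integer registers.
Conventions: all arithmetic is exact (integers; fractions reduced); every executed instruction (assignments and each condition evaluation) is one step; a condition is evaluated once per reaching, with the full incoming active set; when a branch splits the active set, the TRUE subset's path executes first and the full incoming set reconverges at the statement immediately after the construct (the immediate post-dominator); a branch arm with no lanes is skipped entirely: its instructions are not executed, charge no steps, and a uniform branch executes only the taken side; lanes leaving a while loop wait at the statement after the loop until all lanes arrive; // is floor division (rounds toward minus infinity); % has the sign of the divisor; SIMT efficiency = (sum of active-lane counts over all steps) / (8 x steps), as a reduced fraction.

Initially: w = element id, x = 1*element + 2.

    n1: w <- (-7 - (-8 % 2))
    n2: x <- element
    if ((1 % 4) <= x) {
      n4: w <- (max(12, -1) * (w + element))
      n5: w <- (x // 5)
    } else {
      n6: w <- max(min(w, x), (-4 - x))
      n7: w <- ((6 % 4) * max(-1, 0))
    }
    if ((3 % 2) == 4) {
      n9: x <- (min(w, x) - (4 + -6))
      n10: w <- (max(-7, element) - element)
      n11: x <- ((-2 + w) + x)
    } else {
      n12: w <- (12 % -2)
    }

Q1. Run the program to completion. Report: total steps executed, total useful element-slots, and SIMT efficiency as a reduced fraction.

Answer: 9 steps, 56 useful, 7/9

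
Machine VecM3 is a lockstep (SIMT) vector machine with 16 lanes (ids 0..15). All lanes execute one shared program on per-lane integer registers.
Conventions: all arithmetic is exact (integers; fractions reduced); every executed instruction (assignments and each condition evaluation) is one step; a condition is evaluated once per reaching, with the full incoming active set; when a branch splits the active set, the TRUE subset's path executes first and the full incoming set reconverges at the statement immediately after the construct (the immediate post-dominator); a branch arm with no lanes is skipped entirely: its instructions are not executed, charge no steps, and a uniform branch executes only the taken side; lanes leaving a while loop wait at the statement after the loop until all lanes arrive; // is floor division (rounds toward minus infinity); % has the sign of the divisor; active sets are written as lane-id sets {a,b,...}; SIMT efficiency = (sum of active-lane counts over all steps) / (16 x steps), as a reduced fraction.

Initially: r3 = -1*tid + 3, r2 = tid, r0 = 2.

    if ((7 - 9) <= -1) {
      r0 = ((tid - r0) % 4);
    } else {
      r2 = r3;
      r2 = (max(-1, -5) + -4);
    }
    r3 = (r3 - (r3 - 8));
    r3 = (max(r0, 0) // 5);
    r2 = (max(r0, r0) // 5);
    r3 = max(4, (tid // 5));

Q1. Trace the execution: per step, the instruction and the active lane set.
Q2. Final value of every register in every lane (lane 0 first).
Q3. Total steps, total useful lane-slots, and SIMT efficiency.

step 0: eval ((7 - 9) <= -1)         {0,1,2,3,4,5,6,7,8,9,10,11,12,13,14,15}
step 1: r0 <- ((tid - r0) % 4)       {0,1,2,3,4,5,6,7,8,9,10,11,12,13,14,15}
step 2: r3 <- (r3 - (r3 - 8))        {0,1,2,3,4,5,6,7,8,9,10,11,12,13,14,15}
step 3: r3 <- (max(r0, 0) // 5)      {0,1,2,3,4,5,6,7,8,9,10,11,12,13,14,15}
step 4: r2 <- (max(r0, r0) // 5)     {0,1,2,3,4,5,6,7,8,9,10,11,12,13,14,15}
step 5: r3 <- max(4, (tid // 5))     {0,1,2,3,4,5,6,7,8,9,10,11,12,13,14,15}

Answer: 6 steps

r3: 4,4,4,4,4,4,4,4,4,4,4,4,4,4,4,4
r2: 0,0,0,0,0,0,0,0,0,0,0,0,0,0,0,0
r0: 2,3,0,1,2,3,0,1,2,3,0,1,2,3,0,1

steps = 6; useful = 96; efficiency = 96/96 = 1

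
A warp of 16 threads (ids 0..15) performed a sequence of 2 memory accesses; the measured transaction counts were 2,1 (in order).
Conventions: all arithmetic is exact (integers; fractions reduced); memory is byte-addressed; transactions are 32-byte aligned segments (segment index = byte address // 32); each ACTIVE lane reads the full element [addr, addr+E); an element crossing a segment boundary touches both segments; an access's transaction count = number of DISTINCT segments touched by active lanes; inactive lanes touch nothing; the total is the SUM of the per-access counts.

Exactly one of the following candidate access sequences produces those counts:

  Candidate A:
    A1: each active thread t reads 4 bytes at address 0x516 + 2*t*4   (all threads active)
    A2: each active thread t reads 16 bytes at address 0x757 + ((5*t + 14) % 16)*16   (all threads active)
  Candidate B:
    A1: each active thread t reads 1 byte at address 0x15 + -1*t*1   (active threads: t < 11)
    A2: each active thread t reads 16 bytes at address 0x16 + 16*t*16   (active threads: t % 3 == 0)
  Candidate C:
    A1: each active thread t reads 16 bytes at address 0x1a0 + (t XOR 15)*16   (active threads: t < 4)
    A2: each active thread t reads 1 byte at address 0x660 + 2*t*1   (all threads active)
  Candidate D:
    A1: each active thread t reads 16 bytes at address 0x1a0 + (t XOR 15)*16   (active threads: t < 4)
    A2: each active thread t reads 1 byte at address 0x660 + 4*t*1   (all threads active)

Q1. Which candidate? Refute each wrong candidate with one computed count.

A: A1 gives 5 transactions, not 2
B: A1 gives 1 transaction, not 2
D: A2 gives 2 transactions, not 1
C: all counts match (2,1)

Answer: C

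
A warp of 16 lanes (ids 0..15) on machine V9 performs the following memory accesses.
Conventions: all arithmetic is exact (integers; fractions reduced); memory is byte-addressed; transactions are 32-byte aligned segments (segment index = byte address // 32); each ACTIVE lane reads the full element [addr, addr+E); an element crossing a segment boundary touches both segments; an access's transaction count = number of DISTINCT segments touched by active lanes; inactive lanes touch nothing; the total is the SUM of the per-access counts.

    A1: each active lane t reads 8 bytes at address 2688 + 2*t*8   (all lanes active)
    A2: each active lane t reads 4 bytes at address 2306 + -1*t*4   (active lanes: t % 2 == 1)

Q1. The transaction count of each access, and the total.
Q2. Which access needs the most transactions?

A1: 8 transactions
A2: 3 transactions

Answer: 8,3; total 11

Answer: A1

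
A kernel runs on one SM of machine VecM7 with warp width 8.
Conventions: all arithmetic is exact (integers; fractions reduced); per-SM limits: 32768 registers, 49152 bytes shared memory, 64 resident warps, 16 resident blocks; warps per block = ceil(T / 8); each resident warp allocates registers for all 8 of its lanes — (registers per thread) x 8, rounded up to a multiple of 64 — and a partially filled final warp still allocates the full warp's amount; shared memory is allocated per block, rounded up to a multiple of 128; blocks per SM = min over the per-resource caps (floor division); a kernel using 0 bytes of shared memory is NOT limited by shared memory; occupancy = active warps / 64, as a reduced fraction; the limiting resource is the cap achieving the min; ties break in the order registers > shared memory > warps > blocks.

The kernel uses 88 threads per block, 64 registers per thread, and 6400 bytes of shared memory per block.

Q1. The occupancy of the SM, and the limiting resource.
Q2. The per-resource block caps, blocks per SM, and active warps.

Answer: occupancy 55/64, limited by registers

registers: 5 blocks
shared memory: 7 blocks
warps: 5 blocks
blocks: 16 blocks

Answer: 5 blocks, 55 active warps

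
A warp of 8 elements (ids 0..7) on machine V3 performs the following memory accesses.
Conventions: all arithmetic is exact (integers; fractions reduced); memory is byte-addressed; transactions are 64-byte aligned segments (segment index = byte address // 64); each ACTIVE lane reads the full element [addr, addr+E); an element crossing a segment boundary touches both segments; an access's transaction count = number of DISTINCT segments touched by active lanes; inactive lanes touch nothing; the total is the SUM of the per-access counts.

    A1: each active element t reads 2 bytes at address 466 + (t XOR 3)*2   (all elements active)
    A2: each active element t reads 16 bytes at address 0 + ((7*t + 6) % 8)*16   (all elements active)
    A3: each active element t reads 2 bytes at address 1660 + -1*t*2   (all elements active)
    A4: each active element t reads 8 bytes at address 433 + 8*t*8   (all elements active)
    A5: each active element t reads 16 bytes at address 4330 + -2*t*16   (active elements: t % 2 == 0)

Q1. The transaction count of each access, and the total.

A1: 1 transaction
A2: 2 transactions
A3: 1 transaction
A4: 8 transactions
A5: 4 transactions

Answer: 1,2,1,8,4; total 16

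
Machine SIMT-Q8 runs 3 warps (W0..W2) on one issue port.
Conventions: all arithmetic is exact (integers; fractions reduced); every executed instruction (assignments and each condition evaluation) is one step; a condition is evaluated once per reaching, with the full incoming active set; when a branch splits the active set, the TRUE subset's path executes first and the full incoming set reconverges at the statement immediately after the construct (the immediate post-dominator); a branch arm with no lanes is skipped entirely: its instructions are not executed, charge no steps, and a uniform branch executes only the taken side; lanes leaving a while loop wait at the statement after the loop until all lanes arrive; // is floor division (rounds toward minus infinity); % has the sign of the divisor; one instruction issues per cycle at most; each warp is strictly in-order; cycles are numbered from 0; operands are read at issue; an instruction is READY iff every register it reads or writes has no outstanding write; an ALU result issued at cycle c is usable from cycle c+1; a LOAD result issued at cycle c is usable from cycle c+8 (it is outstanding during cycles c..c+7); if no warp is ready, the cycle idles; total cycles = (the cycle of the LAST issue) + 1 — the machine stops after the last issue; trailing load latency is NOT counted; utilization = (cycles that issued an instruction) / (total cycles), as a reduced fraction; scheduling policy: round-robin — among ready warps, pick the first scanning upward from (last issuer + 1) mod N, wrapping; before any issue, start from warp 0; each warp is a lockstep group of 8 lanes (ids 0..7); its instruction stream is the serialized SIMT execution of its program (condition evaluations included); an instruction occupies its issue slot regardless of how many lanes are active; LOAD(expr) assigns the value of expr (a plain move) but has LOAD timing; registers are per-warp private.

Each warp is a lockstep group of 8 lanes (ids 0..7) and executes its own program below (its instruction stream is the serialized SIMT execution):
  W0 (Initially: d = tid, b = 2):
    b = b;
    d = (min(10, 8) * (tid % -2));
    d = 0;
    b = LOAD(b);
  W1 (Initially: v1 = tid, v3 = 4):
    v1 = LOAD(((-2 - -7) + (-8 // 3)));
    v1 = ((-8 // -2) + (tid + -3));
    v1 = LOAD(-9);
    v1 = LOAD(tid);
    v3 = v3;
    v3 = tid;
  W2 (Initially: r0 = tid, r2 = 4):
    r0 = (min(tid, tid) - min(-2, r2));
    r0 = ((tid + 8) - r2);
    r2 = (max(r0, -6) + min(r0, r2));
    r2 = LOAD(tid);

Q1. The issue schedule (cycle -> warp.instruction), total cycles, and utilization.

cycle 0: W0.I0
cycle 1: W1.I0
cycle 2: W2.I0
cycle 3: W0.I1
cycle 4: W2.I1
cycle 5: W0.I2
cycle 6: W2.I2
cycle 7: W0.I3
cycle 8: W2.I3
cycle 9: W1.I1
cycle 10: W1.I2
cycle 11: idle
cycle 12: idle
cycle 13: idle
cycle 14: idle
cycle 15: idle
cycle 16: idle
cycle 17: idle
cycle 18: W1.I3
cycle 19: W1.I4
cycle 20: W1.I5

Answer: 21 cycles, utilization 2/3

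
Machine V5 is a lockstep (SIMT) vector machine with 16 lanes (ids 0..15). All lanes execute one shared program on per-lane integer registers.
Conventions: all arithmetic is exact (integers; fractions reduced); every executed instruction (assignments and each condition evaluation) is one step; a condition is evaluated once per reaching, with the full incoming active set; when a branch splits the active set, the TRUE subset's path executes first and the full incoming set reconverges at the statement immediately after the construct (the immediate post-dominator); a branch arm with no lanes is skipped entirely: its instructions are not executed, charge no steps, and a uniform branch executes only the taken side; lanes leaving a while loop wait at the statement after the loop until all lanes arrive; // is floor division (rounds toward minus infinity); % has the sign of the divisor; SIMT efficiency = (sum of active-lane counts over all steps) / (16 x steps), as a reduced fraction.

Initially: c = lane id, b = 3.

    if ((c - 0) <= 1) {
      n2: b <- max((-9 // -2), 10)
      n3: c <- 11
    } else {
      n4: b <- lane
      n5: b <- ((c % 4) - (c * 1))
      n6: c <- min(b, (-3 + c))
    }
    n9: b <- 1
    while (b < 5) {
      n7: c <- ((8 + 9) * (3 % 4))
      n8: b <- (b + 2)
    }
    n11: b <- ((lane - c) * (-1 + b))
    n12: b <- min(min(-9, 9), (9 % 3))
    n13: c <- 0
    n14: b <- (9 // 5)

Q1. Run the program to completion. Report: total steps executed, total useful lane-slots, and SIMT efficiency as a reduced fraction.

Answer: 18 steps, 254 useful, 127/144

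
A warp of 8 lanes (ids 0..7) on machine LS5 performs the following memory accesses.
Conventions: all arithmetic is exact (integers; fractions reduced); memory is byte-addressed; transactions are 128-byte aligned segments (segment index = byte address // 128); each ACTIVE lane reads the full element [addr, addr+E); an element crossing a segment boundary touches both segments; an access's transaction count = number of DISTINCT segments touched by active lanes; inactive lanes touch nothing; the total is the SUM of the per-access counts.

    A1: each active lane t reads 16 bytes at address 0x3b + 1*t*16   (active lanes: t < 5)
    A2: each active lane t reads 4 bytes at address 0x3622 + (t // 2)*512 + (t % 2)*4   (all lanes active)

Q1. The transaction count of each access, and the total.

A1: 2 transactions
A2: 4 transactions

Answer: 2,4; total 6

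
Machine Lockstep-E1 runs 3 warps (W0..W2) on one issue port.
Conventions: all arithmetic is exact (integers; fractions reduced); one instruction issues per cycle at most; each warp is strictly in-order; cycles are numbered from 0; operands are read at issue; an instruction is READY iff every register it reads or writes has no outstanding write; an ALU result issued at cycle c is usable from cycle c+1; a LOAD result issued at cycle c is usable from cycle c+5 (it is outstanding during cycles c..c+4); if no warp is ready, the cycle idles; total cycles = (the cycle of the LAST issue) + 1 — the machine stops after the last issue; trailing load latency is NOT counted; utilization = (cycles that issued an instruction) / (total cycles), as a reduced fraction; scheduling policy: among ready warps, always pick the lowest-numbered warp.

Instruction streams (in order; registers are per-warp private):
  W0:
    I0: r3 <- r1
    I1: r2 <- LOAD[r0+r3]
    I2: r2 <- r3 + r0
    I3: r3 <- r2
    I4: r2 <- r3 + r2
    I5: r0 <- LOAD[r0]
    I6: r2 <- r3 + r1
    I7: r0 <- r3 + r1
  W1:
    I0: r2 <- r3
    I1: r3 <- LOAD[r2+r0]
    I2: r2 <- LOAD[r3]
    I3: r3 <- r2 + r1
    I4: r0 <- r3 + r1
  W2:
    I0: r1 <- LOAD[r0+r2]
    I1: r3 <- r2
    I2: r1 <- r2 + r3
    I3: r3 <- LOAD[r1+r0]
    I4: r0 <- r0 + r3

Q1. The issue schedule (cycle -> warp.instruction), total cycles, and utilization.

cycle 0: W0.I0
cycle 1: W0.I1
cycle 2: W1.I0
cycle 3: W1.I1
cycle 4: W2.I0
cycle 5: W2.I1
cycle 6: W0.I2
cycle 7: W0.I3
cycle 8: W0.I4
cycle 9: W0.I5
cycle 10: W0.I6
cycle 11: W1.I2
cycle 12: W2.I2
cycle 13: W2.I3
cycle 14: W0.I7
cycle 15: idle
cycle 16: W1.I3
cycle 17: W1.I4
cycle 18: W2.I4

Answer: 19 cycles, utilization 18/19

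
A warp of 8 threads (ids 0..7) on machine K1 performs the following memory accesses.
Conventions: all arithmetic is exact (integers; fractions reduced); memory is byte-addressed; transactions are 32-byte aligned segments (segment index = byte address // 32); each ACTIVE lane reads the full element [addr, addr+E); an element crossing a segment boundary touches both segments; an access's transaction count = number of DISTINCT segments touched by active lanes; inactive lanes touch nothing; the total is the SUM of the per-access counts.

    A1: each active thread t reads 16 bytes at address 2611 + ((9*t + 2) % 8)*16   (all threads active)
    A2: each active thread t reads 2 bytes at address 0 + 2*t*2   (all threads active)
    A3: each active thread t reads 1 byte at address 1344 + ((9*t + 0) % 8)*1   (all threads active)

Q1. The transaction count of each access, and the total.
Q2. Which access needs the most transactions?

A1: 5 transactions
A2: 1 transaction
A3: 1 transaction

Answer: 5,1,1; total 7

Answer: A1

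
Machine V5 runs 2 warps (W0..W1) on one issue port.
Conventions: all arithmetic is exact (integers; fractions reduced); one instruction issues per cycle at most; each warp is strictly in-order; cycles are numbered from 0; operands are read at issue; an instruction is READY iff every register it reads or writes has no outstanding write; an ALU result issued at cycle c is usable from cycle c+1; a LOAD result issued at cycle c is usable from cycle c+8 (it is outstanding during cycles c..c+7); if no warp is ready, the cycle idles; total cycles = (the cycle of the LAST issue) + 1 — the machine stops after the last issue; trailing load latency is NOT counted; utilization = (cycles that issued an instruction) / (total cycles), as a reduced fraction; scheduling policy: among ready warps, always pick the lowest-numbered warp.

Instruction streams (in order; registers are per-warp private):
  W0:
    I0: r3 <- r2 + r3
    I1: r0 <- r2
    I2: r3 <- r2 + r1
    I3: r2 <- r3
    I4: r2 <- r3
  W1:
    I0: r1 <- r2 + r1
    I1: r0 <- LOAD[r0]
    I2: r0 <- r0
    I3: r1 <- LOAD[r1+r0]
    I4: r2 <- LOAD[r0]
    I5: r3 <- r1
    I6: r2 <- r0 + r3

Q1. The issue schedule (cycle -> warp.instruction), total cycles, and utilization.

cycle 0: W0.I0
cycle 1: W0.I1
cycle 2: W0.I2
cycle 3: W0.I3
cycle 4: W0.I4
cycle 5: W1.I0
cycle 6: W1.I1
cycle 7: idle
cycle 8: idle
cycle 9: idle
cycle 10: idle
cycle 11: idle
cycle 12: idle
cycle 13: idle
cycle 14: W1.I2
cycle 15: W1.I3
cycle 16: W1.I4
cycle 17: idle
cycle 18: idle
cycle 19: idle
cycle 20: idle
cycle 21: idle
cycle 22: idle
cycle 23: W1.I5
cycle 24: W1.I6

Answer: 25 cycles, utilization 12/25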